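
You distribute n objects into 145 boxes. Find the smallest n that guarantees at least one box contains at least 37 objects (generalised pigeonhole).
n = (37 − 1)·145 + 1 = 5221

By the generalised pigeonhole principle, to guarantee some box contains ≥ r objects we need more than (r − 1) · k objects total. Threshold: n = (r − 1) · k + 1. With r = 37 and k = 145: n = 36 · 145 + 1 = 5220 + 1 = 5221. For n = 5220 = 36 · 145, we can put exactly 36 objects in every box, avoiding 37 in any single one — so 5221 is tight.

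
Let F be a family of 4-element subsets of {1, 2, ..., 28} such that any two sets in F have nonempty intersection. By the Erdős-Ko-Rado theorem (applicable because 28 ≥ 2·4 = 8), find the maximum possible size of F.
max |F| = C(27, 3) = 2925

The Erdős-Ko-Rado theorem states: for n ≥ 2k, an intersecting family of k-subsets of an n-element set has size at most C(n − 1, k − 1), with equality for 'star' families {A ⊆ [n] : |A| = k, i ∈ A} (fix an element i). For n = 28, k = 4: C(27, 3) = 2925.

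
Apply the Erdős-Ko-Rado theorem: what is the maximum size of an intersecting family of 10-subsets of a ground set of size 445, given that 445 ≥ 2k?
max |F| = C(444, 9) = 1703114144259115588

The Erdős-Ko-Rado theorem states: for n ≥ 2k, an intersecting family of k-subsets of an n-element set has size at most C(n − 1, k − 1), with equality for 'star' families {A ⊆ [n] : |A| = k, i ∈ A} (fix an element i). For n = 445, k = 10: C(444, 9) = 1703114144259115588.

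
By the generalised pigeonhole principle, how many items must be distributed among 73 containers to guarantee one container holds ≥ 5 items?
n = (5 − 1)·73 + 1 = 293

By the generalised pigeonhole principle, to guarantee some box contains ≥ r objects we need more than (r − 1) · k objects total. Threshold: n = (r − 1) · k + 1. With r = 5 and k = 73: n = 4 · 73 + 1 = 292 + 1 = 293. For n = 292 = 4 · 73, we can put exactly 4 objects in every box, avoiding 5 in any single one — so 293 is tight.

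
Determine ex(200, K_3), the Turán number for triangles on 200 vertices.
ex(200, K_3) = ⌊200^2/4⌋ = 10000

Mantel (1907): a triangle-free graph on n vertices has at most ⌊n^2/4⌋ edges, with equality for the complete bipartite graph K_{⌊n/2⌋, ⌈n/2⌉}. For n = 200: ⌊200^2/4⌋ = ⌊40000/4⌋ = 10000. The extremal graph is K_{100, 100}, which has 100·100 = 10000 edges.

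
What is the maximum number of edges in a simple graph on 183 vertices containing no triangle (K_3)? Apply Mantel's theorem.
ex(183, K_3) = ⌊183^2/4⌋ = 8372

Mantel (1907): a triangle-free graph on n vertices has at most ⌊n^2/4⌋ edges, with equality for the complete bipartite graph K_{⌊n/2⌋, ⌈n/2⌉}. For n = 183: ⌊183^2/4⌋ = ⌊33489/4⌋ = 8372. The extremal graph is K_{91, 92}, which has 91·92 = 8372 edges.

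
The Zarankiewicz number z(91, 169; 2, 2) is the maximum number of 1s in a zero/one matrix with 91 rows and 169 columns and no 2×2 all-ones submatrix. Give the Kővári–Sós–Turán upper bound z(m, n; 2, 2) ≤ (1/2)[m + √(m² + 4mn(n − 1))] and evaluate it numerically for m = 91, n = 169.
z(91, 169; 2, 2) ≤ (1/2)[91 + √(91² + 4·91·169·168)] = (1/2)[91 + √10342969] = 1653.5243

Kővári–Sós–Turán: let r_1, ..., r_91 be the row sums and z = Σ r_i the total number of 1s. Each pair of columns can share at most one row with both entries 1 (else a 2×2 all-ones block appears), so Σ_i C(r_i, 2) ≤ C(169, 2) = 14196. By convexity Σ_i C(r_i, 2) ≥ 91·C(z/91, 2) = z(z − 91)/(2·91), giving z² − 91z − 91·169·168 ≤ 0 and hence z ≤ (1/2)[91 + √(8281 + 4·2583672)] = (1/2)[91 + √10342969] ≈ (1/2)(91 + 3216.0487) = 1653.5243.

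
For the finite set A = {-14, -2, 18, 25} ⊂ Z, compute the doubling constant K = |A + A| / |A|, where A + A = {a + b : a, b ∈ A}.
K = |A + A| / |A| = 10/4 = 5/2

Enumerate A + A = {a + b : a, b ∈ A}. With |A| = 4, there are |A|^2 = 16 ordered sum pairs; collecting distinct values, A + A = {-28, -16, -4, 4, 11, 16, 23, 36, 43, 50}, so |A + A| = 10. Thus K = 10/4 = 5/2. For comparison, the minimum possible |A + A| over all 4-element sets is 2·4 − 1 = 7 (so min K = 7/4), attained only by arithmetic progressions.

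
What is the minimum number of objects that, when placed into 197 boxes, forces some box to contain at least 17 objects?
n = (17 − 1)·197 + 1 = 3153

By the generalised pigeonhole principle, to guarantee some box contains ≥ r objects we need more than (r − 1) · k objects total. Threshold: n = (r − 1) · k + 1. With r = 17 and k = 197: n = 16 · 197 + 1 = 3152 + 1 = 3153. For n = 3152 = 16 · 197, we can put exactly 16 objects in every box, avoiding 17 in any single one — so 3153 is tight.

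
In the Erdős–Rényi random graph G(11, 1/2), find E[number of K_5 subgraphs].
E[# K_5] = C(11, 5) · (1/2)^C(5, 2) = 462 / 2^10 = 231/512 ≈ 0.451172

For each 5-subset S of vertices (there are C(11, 5) = 462 such S), let X_S = 1 if S induces a K_5 (all C(5, 2) = 10 edges present). Then P(X_S = 1) = (1/2)^10 = 1/1024. By linearity of expectation, E[# K_5] = C(11, 5) · (1/2)^10 = 462 / 1024 = 231/512 ≈ 0.451172.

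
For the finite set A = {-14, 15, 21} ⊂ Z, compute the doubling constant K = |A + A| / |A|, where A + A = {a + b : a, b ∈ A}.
K = |A + A| / |A| = 6/3 = 2

Enumerate A + A = {a + b : a, b ∈ A}. With |A| = 3, there are |A|^2 = 9 ordered sum pairs; collecting distinct values, A + A = {-28, 1, 7, 30, 36, 42}, so |A + A| = 6. Thus K = 6/3 = 2. For comparison, the minimum possible |A + A| over all 3-element sets is 2·3 − 1 = 5 (so min K = 5/3), attained only by arithmetic progressions.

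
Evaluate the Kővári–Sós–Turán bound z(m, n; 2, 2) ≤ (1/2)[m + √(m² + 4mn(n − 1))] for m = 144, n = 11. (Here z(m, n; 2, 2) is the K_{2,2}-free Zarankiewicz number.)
z(144, 11; 2, 2) ≤ (1/2)[144 + √(144² + 4·144·11·10)] = (1/2)[144 + √84096] = 216.9966

Kővári–Sós–Turán: let r_1, ..., r_144 be the row sums and z = Σ r_i the total number of 1s. Each pair of columns can share at most one row with both entries 1 (else a 2×2 all-ones block appears), so Σ_i C(r_i, 2) ≤ C(11, 2) = 55. By convexity Σ_i C(r_i, 2) ≥ 144·C(z/144, 2) = z(z − 144)/(2·144), giving z² − 144z − 144·11·10 ≤ 0 and hence z ≤ (1/2)[144 + √(20736 + 4·15840)] = (1/2)[144 + √84096] ≈ (1/2)(144 + 289.9931) = 216.9966.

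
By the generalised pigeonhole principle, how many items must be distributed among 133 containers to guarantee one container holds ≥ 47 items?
n = (47 − 1)·133 + 1 = 6119

By the generalised pigeonhole principle, to guarantee some box contains ≥ r objects we need more than (r − 1) · k objects total. Threshold: n = (r − 1) · k + 1. With r = 47 and k = 133: n = 46 · 133 + 1 = 6118 + 1 = 6119. For n = 6118 = 46 · 133, we can put exactly 46 objects in every box, avoiding 47 in any single one — so 6119 is tight.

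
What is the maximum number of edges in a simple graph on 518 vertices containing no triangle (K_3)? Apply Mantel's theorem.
ex(518, K_3) = ⌊518^2/4⌋ = 67081

Mantel (1907): a triangle-free graph on n vertices has at most ⌊n^2/4⌋ edges, with equality for the complete bipartite graph K_{⌊n/2⌋, ⌈n/2⌉}. For n = 518: ⌊518^2/4⌋ = ⌊268324/4⌋ = 67081. The extremal graph is K_{259, 259}, which has 259·259 = 67081 edges.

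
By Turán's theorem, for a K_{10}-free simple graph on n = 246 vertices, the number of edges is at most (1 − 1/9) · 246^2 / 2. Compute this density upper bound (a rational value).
Turán density bound = (8/9) · 246^2/2 = 26896

Turán's theorem: ex(n, K_{r+1}) is achieved by the complete r-partite Turán graph T(n, r) with parts as balanced as possible, and is at most (1 − 1/r) · n^2/2. For r = 9, n = 246: the density bound is (8/9) · 60516/2 = 26896. The integer-valued extremum is e(T(246, 9)) = 26895, which is strictly less than the density bound 26896 since 9 ∤ 246 (the parts of T(246, 9) cannot all be equal).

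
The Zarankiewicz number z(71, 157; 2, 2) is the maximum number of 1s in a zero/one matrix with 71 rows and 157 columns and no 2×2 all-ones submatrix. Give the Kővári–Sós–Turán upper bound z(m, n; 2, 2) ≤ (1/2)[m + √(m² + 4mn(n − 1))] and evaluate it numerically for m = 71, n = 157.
z(71, 157; 2, 2) ≤ (1/2)[71 + √(71² + 4·71·157·156)] = (1/2)[71 + √6960769] = 1354.6635

Kővári–Sós–Turán: let r_1, ..., r_71 be the row sums and z = Σ r_i the total number of 1s. Each pair of columns can share at most one row with both entries 1 (else a 2×2 all-ones block appears), so Σ_i C(r_i, 2) ≤ C(157, 2) = 12246. By convexity Σ_i C(r_i, 2) ≥ 71·C(z/71, 2) = z(z − 71)/(2·71), giving z² − 71z − 71·157·156 ≤ 0 and hence z ≤ (1/2)[71 + √(5041 + 4·1738932)] = (1/2)[71 + √6960769] ≈ (1/2)(71 + 2638.3269) = 1354.6635.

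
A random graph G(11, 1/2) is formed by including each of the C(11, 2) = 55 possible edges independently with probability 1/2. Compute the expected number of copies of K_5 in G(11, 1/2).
E[# K_5] = C(11, 5) · (1/2)^C(5, 2) = 462 / 2^10 = 231/512 ≈ 0.451172

For each 5-subset S of vertices (there are C(11, 5) = 462 such S), let X_S = 1 if S induces a K_5 (all C(5, 2) = 10 edges present). Then P(X_S = 1) = (1/2)^10 = 1/1024. By linearity of expectation, E[# K_5] = C(11, 5) · (1/2)^10 = 462 / 1024 = 231/512 ≈ 0.451172.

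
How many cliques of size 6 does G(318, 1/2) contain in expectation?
E[# K_6] = C(318, 6) · (1/2)^C(6, 2) = 1369700164119 / 2^15 ≈ 41799931.766327

For each 6-subset S of vertices (there are C(318, 6) = 1369700164119 such S), let X_S = 1 if S induces a K_6 (all C(6, 2) = 15 edges present). Then P(X_S = 1) = (1/2)^15 = 1/32768. By linearity of expectation, E[# K_6] = C(318, 6) · (1/2)^15 = 1369700164119 / 32768 ≈ 41799931.766327.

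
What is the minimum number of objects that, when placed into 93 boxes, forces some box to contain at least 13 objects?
n = (13 − 1)·93 + 1 = 1117

By the generalised pigeonhole principle, to guarantee some box contains ≥ r objects we need more than (r − 1) · k objects total. Threshold: n = (r − 1) · k + 1. With r = 13 and k = 93: n = 12 · 93 + 1 = 1116 + 1 = 1117. For n = 1116 = 12 · 93, we can put exactly 12 objects in every box, avoiding 13 in any single one — so 1117 is tight.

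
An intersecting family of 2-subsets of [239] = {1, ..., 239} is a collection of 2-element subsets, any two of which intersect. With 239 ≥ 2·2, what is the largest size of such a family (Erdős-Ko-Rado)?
max |F| = C(238, 1) = 238

The Erdős-Ko-Rado theorem states: for n ≥ 2k, an intersecting family of k-subsets of an n-element set has size at most C(n − 1, k − 1), with equality for 'star' families {A ⊆ [n] : |A| = k, i ∈ A} (fix an element i). For n = 239, k = 2: C(238, 1) = 238.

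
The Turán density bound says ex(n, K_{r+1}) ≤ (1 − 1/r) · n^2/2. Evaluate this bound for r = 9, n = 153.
Turán density bound = (8/9) · 153^2/2 = 10404

Turán's theorem: ex(n, K_{r+1}) is achieved by the complete r-partite Turán graph T(n, r) with parts as balanced as possible, and is at most (1 − 1/r) · n^2/2. For r = 9, n = 153: the density bound is (8/9) · 23409/2 = 10404. Since 9 ∣ 153, the Turán graph T(153, 9) has parts of equal size 17, and its edge count e(T(153, 9)) = 10404 attains the density bound exactly.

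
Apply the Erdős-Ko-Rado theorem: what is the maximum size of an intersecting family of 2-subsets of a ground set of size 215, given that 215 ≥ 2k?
max |F| = C(214, 1) = 214

The Erdős-Ko-Rado theorem states: for n ≥ 2k, an intersecting family of k-subsets of an n-element set has size at most C(n − 1, k − 1), with equality for 'star' families {A ⊆ [n] : |A| = k, i ∈ A} (fix an element i). For n = 215, k = 2: C(214, 1) = 214.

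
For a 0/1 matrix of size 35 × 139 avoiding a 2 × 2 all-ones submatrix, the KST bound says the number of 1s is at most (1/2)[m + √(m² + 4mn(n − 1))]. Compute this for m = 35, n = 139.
z(35, 139; 2, 2) ≤ (1/2)[35 + √(35² + 4·35·139·138)] = (1/2)[35 + √2686705] = 837.0586

Kővári–Sós–Turán: let r_1, ..., r_35 be the row sums and z = Σ r_i the total number of 1s. Each pair of columns can share at most one row with both entries 1 (else a 2×2 all-ones block appears), so Σ_i C(r_i, 2) ≤ C(139, 2) = 9591. By convexity Σ_i C(r_i, 2) ≥ 35·C(z/35, 2) = z(z − 35)/(2·35), giving z² − 35z − 35·139·138 ≤ 0 and hence z ≤ (1/2)[35 + √(1225 + 4·671370)] = (1/2)[35 + √2686705] ≈ (1/2)(35 + 1639.1171) = 837.0586.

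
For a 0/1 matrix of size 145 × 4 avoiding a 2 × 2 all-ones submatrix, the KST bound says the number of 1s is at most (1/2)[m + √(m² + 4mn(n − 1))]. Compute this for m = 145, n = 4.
z(145, 4; 2, 2) ≤ (1/2)[145 + √(145² + 4·145·4·3)] = (1/2)[145 + √27985] = 156.1436

Kővári–Sós–Turán: let r_1, ..., r_145 be the row sums and z = Σ r_i the total number of 1s. Each pair of columns can share at most one row with both entries 1 (else a 2×2 all-ones block appears), so Σ_i C(r_i, 2) ≤ C(4, 2) = 6. By convexity Σ_i C(r_i, 2) ≥ 145·C(z/145, 2) = z(z − 145)/(2·145), giving z² − 145z − 145·4·3 ≤ 0 and hence z ≤ (1/2)[145 + √(21025 + 4·1740)] = (1/2)[145 + √27985] ≈ (1/2)(145 + 167.2872) = 156.1436.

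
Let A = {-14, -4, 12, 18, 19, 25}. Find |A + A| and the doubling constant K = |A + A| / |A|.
K = |A + A| / |A| = 20/6 = 10/3

Enumerate A + A = {a + b : a, b ∈ A}. With |A| = 6, there are |A|^2 = 36 ordered sum pairs; collecting distinct values, A + A = {-28, -18, -8, -2, 4, 5, 8, 11, 14, 15, 21, 24, 30, 31, 36, 37, 38, 43, 44, 50}, so |A + A| = 20. Thus K = 20/6 = 10/3. For comparison, the minimum possible |A + A| over all 6-element sets is 2·6 − 1 = 11 (so min K = 11/6), attained only by arithmetic progressions.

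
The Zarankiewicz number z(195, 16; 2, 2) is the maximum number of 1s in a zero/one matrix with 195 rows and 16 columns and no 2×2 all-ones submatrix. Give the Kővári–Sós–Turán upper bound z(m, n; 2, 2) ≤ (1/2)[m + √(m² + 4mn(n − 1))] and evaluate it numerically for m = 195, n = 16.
z(195, 16; 2, 2) ≤ (1/2)[195 + √(195² + 4·195·16·15)] = (1/2)[195 + √225225] = 334.7894

Kővári–Sós–Turán: let r_1, ..., r_195 be the row sums and z = Σ r_i the total number of 1s. Each pair of columns can share at most one row with both entries 1 (else a 2×2 all-ones block appears), so Σ_i C(r_i, 2) ≤ C(16, 2) = 120. By convexity Σ_i C(r_i, 2) ≥ 195·C(z/195, 2) = z(z − 195)/(2·195), giving z² − 195z − 195·16·15 ≤ 0 and hence z ≤ (1/2)[195 + √(38025 + 4·46800)] = (1/2)[195 + √225225] ≈ (1/2)(195 + 474.5788) = 334.7894.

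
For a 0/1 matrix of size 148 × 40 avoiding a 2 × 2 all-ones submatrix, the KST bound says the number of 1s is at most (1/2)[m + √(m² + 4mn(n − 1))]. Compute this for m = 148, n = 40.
z(148, 40; 2, 2) ≤ (1/2)[148 + √(148² + 4·148·40·39)] = (1/2)[148 + √945424] = 560.1646

Kővári–Sós–Turán: let r_1, ..., r_148 be the row sums and z = Σ r_i the total number of 1s. Each pair of columns can share at most one row with both entries 1 (else a 2×2 all-ones block appears), so Σ_i C(r_i, 2) ≤ C(40, 2) = 780. By convexity Σ_i C(r_i, 2) ≥ 148·C(z/148, 2) = z(z − 148)/(2·148), giving z² − 148z − 148·40·39 ≤ 0 and hence z ≤ (1/2)[148 + √(21904 + 4·230880)] = (1/2)[148 + √945424] ≈ (1/2)(148 + 972.3292) = 560.1646.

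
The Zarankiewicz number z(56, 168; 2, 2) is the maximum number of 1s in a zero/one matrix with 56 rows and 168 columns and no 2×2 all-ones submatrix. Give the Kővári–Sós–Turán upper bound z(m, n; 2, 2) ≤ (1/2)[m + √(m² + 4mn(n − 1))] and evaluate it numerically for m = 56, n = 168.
z(56, 168; 2, 2) ≤ (1/2)[56 + √(56² + 4·56·168·167)] = (1/2)[56 + √6287680] = 1281.7623

Kővári–Sós–Turán: let r_1, ..., r_56 be the row sums and z = Σ r_i the total number of 1s. Each pair of columns can share at most one row with both entries 1 (else a 2×2 all-ones block appears), so Σ_i C(r_i, 2) ≤ C(168, 2) = 14028. By convexity Σ_i C(r_i, 2) ≥ 56·C(z/56, 2) = z(z − 56)/(2·56), giving z² − 56z − 56·168·167 ≤ 0 and hence z ≤ (1/2)[56 + √(3136 + 4·1571136)] = (1/2)[56 + √6287680] ≈ (1/2)(56 + 2507.5247) = 1281.7623.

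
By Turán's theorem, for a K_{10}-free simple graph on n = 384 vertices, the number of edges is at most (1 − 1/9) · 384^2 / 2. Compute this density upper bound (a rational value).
Turán density bound = (8/9) · 384^2/2 = 65536

Turán's theorem: ex(n, K_{r+1}) is achieved by the complete r-partite Turán graph T(n, r) with parts as balanced as possible, and is at most (1 − 1/r) · n^2/2. For r = 9, n = 384: the density bound is (8/9) · 147456/2 = 65536. The integer-valued extremum is e(T(384, 9)) = 65535, which is strictly less than the density bound 65536 since 9 ∤ 384 (the parts of T(384, 9) cannot all be equal).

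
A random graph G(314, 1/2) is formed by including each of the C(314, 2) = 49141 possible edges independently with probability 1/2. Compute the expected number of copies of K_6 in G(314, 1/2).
E[# K_6] = C(314, 6) · (1/2)^C(6, 2) = 1268751724318 / 2^15 = 634375862159/16384 ≈ 38719229.868103

For each 6-subset S of vertices (there are C(314, 6) = 1268751724318 such S), let X_S = 1 if S induces a K_6 (all C(6, 2) = 15 edges present). Then P(X_S = 1) = (1/2)^15 = 1/32768. By linearity of expectation, E[# K_6] = C(314, 6) · (1/2)^15 = 1268751724318 / 32768 = 634375862159/16384 ≈ 38719229.868103.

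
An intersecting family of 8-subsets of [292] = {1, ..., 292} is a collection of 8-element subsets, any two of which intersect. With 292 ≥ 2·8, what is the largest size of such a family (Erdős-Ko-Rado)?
max |F| = C(291, 7) = 32601949534440

Erdős-Ko-Rado (1961): when n ≥ 2k, max |F| = C(n−1, k−1). The bound is attained by the star {A : i ∈ A} for any fixed i ∈ [n]. Here C(292−1, 8−1) = C(291, 7) = 32601949534440.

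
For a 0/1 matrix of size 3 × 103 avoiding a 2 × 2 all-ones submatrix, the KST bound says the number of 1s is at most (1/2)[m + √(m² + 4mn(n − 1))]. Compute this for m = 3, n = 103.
z(3, 103; 2, 2) ≤ (1/2)[3 + √(3² + 4·3·103·102)] = (1/2)[3 + √126081] = 179.0394

Kővári–Sós–Turán: let r_1, ..., r_3 be the row sums and z = Σ r_i the total number of 1s. Each pair of columns can share at most one row with both entries 1 (else a 2×2 all-ones block appears), so Σ_i C(r_i, 2) ≤ C(103, 2) = 5253. By convexity Σ_i C(r_i, 2) ≥ 3·C(z/3, 2) = z(z − 3)/(2·3), giving z² − 3z − 3·103·102 ≤ 0 and hence z ≤ (1/2)[3 + √(9 + 4·31518)] = (1/2)[3 + √126081] ≈ (1/2)(3 + 355.0789) = 179.0394.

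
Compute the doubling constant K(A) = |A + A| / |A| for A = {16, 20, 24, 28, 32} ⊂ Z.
K = |A + A| / |A| = 9/5

Enumerate A + A = {a + b : a, b ∈ A}. With |A| = 5, there are |A|^2 = 25 ordered sum pairs; collecting distinct values, A + A = {32, 36, 40, 44, 48, 52, 56, 60, 64}, so |A + A| = 9. Thus K = 9/5. Here |A + A| = 2|A| − 1 = 9, the minimum possible — so K = 9/5 is minimal, which holds iff A is an arithmetic progression.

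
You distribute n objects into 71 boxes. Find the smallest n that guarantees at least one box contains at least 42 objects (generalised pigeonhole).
n = (42 − 1)·71 + 1 = 2912

By the generalised pigeonhole principle, to guarantee some box contains ≥ r objects we need more than (r − 1) · k objects total. Threshold: n = (r − 1) · k + 1. With r = 42 and k = 71: n = 41 · 71 + 1 = 2911 + 1 = 2912. For n = 2911 = 41 · 71, we can put exactly 41 objects in every box, avoiding 42 in any single one — so 2912 is tight.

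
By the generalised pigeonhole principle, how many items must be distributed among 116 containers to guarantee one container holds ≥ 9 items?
n = (9 − 1)·116 + 1 = 929

By the generalised pigeonhole principle, to guarantee some box contains ≥ r objects we need more than (r − 1) · k objects total. Threshold: n = (r − 1) · k + 1. With r = 9 and k = 116: n = 8 · 116 + 1 = 928 + 1 = 929. For n = 928 = 8 · 116, we can put exactly 8 objects in every box, avoiding 9 in any single one — so 929 is tight.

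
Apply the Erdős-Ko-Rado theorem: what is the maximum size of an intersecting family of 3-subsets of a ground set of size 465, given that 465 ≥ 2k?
max |F| = C(464, 2) = 107416

Erdős-Ko-Rado (1961): when n ≥ 2k, max |F| = C(n−1, k−1). The bound is attained by the star {A : i ∈ A} for any fixed i ∈ [n]. Here C(465−1, 3−1) = C(464, 2) = 107416.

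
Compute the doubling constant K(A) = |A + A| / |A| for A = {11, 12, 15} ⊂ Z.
K = |A + A| / |A| = 6/3 = 2

Enumerate A + A = {a + b : a, b ∈ A}. With |A| = 3, there are |A|^2 = 9 ordered sum pairs; collecting distinct values, A + A = {22, 23, 24, 26, 27, 30}, so |A + A| = 6. Thus K = 6/3 = 2. For comparison, the minimum possible |A + A| over all 3-element sets is 2·3 − 1 = 5 (so min K = 5/3), attained only by arithmetic progressions.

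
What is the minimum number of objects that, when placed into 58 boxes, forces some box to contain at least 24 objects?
n = (24 − 1)·58 + 1 = 1335

By the generalised pigeonhole principle, to guarantee some box contains ≥ r objects we need more than (r − 1) · k objects total. Threshold: n = (r − 1) · k + 1. With r = 24 and k = 58: n = 23 · 58 + 1 = 1334 + 1 = 1335. For n = 1334 = 23 · 58, we can put exactly 23 objects in every box, avoiding 24 in any single one — so 1335 is tight.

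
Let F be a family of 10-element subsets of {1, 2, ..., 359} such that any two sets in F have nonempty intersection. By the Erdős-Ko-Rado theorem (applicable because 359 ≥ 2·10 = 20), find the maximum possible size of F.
max |F| = C(358, 9) = 240526179268775400

The Erdős-Ko-Rado theorem states: for n ≥ 2k, an intersecting family of k-subsets of an n-element set has size at most C(n − 1, k − 1), with equality for 'star' families {A ⊆ [n] : |A| = k, i ∈ A} (fix an element i). For n = 359, k = 10: C(358, 9) = 240526179268775400.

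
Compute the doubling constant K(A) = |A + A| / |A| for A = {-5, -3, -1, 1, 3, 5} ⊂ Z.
K = |A + A| / |A| = 11/6

Enumerate A + A = {a + b : a, b ∈ A}. With |A| = 6, there are |A|^2 = 36 ordered sum pairs; collecting distinct values, A + A = {-10, -8, -6, -4, -2, 0, 2, 4, 6, 8, 10}, so |A + A| = 11. Thus K = 11/6. Here |A + A| = 2|A| − 1 = 11, the minimum possible — so K = 11/6 is minimal, which holds iff A is an arithmetic progression.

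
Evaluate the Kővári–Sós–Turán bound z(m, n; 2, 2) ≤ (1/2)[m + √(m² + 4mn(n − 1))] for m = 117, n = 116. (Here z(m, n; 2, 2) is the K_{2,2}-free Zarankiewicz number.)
z(117, 116; 2, 2) ≤ (1/2)[117 + √(117² + 4·117·116·115)] = (1/2)[117 + √6256809] = 1309.1807

Kővári–Sós–Turán: let r_1, ..., r_117 be the row sums and z = Σ r_i the total number of 1s. Each pair of columns can share at most one row with both entries 1 (else a 2×2 all-ones block appears), so Σ_i C(r_i, 2) ≤ C(116, 2) = 6670. By convexity Σ_i C(r_i, 2) ≥ 117·C(z/117, 2) = z(z − 117)/(2·117), giving z² − 117z − 117·116·115 ≤ 0 and hence z ≤ (1/2)[117 + √(13689 + 4·1560780)] = (1/2)[117 + √6256809] ≈ (1/2)(117 + 2501.3614) = 1309.1807.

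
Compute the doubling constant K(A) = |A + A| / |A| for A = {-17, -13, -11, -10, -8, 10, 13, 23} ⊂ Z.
K = |A + A| / |A| = 33/8

Enumerate A + A = {a + b : a, b ∈ A}. With |A| = 8, there are |A|^2 = 64 ordered sum pairs; collecting distinct values, A + A = {-34, -30, -28, -27, -26, -25, -24, -23, -22, -21, -20, -19, -18, -16, -7, -4, -3, -1, 0, 2, 3, 5, 6, 10, 12, 13, 15, 20, 23, 26, 33, 36, 46}, so |A + A| = 33. Thus K = 33/8. For comparison, the minimum possible |A + A| over all 8-element sets is 2·8 − 1 = 15 (so min K = 15/8), attained only by arithmetic progressions.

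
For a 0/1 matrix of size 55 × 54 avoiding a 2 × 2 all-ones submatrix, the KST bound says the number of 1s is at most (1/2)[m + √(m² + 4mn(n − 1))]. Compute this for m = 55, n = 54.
z(55, 54; 2, 2) ≤ (1/2)[55 + √(55² + 4·55·54·53)] = (1/2)[55 + √632665] = 425.2012

Kővári–Sós–Turán: let r_1, ..., r_55 be the row sums and z = Σ r_i the total number of 1s. Each pair of columns can share at most one row with both entries 1 (else a 2×2 all-ones block appears), so Σ_i C(r_i, 2) ≤ C(54, 2) = 1431. By convexity Σ_i C(r_i, 2) ≥ 55·C(z/55, 2) = z(z − 55)/(2·55), giving z² − 55z − 55·54·53 ≤ 0 and hence z ≤ (1/2)[55 + √(3025 + 4·157410)] = (1/2)[55 + √632665] ≈ (1/2)(55 + 795.4024) = 425.2012.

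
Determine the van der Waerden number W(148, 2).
W(148, 2) = 148 + 1 = 149

A 2-term AP is any pair of integers, so a monochromatic 2-AP exists iff some colour is used at least twice. With 148 colours, the colouring i ↦ i on {1, ..., 148} uses each colour once, avoiding any monochromatic pair, so W(148, 2) > 148. For {1, ..., 149}, pigeonhole forces two integers of the same colour, which form a monochromatic 2-AP. Hence W(148, 2) = 149.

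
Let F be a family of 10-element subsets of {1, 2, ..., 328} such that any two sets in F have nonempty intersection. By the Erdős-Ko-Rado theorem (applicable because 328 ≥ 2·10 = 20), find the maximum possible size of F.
max |F| = C(327, 9) = 105422856334824600

The Erdős-Ko-Rado theorem states: for n ≥ 2k, an intersecting family of k-subsets of an n-element set has size at most C(n − 1, k − 1), with equality for 'star' families {A ⊆ [n] : |A| = k, i ∈ A} (fix an element i). For n = 328, k = 10: C(327, 9) = 105422856334824600.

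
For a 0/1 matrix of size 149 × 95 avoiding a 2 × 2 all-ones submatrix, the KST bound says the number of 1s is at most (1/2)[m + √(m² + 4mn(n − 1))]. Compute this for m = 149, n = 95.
z(149, 95; 2, 2) ≤ (1/2)[149 + √(149² + 4·149·95·94)] = (1/2)[149 + √5344481] = 1230.4067

Kővári–Sós–Turán: let r_1, ..., r_149 be the row sums and z = Σ r_i the total number of 1s. Each pair of columns can share at most one row with both entries 1 (else a 2×2 all-ones block appears), so Σ_i C(r_i, 2) ≤ C(95, 2) = 4465. By convexity Σ_i C(r_i, 2) ≥ 149·C(z/149, 2) = z(z − 149)/(2·149), giving z² − 149z − 149·95·94 ≤ 0 and hence z ≤ (1/2)[149 + √(22201 + 4·1330570)] = (1/2)[149 + √5344481] ≈ (1/2)(149 + 2311.8134) = 1230.4067.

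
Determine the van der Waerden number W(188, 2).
W(188, 2) = 188 + 1 = 189

A 2-term AP is any pair of integers, so a monochromatic 2-AP exists iff some colour is used at least twice. With 188 colours, the colouring i ↦ i on {1, ..., 188} uses each colour once, avoiding any monochromatic pair, so W(188, 2) > 188. For {1, ..., 189}, pigeonhole forces two integers of the same colour, which form a monochromatic 2-AP. Hence W(188, 2) = 189.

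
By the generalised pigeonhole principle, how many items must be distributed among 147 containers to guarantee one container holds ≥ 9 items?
n = (9 − 1)·147 + 1 = 1177

By the generalised pigeonhole principle, to guarantee some box contains ≥ r objects we need more than (r − 1) · k objects total. Threshold: n = (r − 1) · k + 1. With r = 9 and k = 147: n = 8 · 147 + 1 = 1176 + 1 = 1177. For n = 1176 = 8 · 147, we can put exactly 8 objects in every box, avoiding 9 in any single one — so 1177 is tight.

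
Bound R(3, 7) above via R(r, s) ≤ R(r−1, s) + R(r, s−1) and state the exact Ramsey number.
R(3, 7) ≤ R(2, 7) + R(3, 6) = 7 + 18 = 25; exact value R(3, 7) = 23.

The Erdős–Szekeres recurrence R(r, s) ≤ R(r−1, s) + R(r, s−1) applied to (r, s) = (3, 7) gives
  R(3, 7) ≤ R(2, 7) + R(3, 6) = 7 + 18 = 25.
(Recall R(2, k) = k and R is symmetric.) The recurrence is not tight here (it gives 25, but the exact value is R(3, 7) = 23); the tight upper bound requires a sharper argument than the simple recurrence, combined with a lower-bound construction on K_{22}.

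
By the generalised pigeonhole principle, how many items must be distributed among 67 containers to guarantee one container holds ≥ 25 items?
n = (25 − 1)·67 + 1 = 1609

By the generalised pigeonhole principle, to guarantee some box contains ≥ r objects we need more than (r − 1) · k objects total. Threshold: n = (r − 1) · k + 1. With r = 25 and k = 67: n = 24 · 67 + 1 = 1608 + 1 = 1609. For n = 1608 = 24 · 67, we can put exactly 24 objects in every box, avoiding 25 in any single one — so 1609 is tight.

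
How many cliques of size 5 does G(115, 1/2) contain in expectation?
E[# K_5] = C(115, 5) · (1/2)^C(5, 2) = 153476148 / 2^10 = 38369037/256 ≈ 149879.050781

For each 5-subset S of vertices (there are C(115, 5) = 153476148 such S), let X_S = 1 if S induces a K_5 (all C(5, 2) = 10 edges present). Then P(X_S = 1) = (1/2)^10 = 1/1024. By linearity of expectation, E[# K_5] = C(115, 5) · (1/2)^10 = 153476148 / 1024 = 38369037/256 ≈ 149879.050781.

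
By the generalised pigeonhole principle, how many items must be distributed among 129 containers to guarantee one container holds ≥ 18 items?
n = (18 − 1)·129 + 1 = 2194

By the generalised pigeonhole principle, to guarantee some box contains ≥ r objects we need more than (r − 1) · k objects total. Threshold: n = (r − 1) · k + 1. With r = 18 and k = 129: n = 17 · 129 + 1 = 2193 + 1 = 2194. For n = 2193 = 17 · 129, we can put exactly 17 objects in every box, avoiding 18 in any single one — so 2194 is tight.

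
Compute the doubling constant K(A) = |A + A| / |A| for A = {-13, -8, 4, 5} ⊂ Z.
K = |A + A| / |A| = 10/4 = 5/2

Enumerate A + A = {a + b : a, b ∈ A}. With |A| = 4, there are |A|^2 = 16 ordered sum pairs; collecting distinct values, A + A = {-26, -21, -16, -9, -8, -4, -3, 8, 9, 10}, so |A + A| = 10. Thus K = 10/4 = 5/2. For comparison, the minimum possible |A + A| over all 4-element sets is 2·4 − 1 = 7 (so min K = 7/4), attained only by arithmetic progressions.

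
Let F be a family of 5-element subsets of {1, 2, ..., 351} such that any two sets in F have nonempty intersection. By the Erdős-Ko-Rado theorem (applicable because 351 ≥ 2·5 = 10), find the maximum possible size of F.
max |F| = C(350, 4) = 614597725

Erdős-Ko-Rado (1961): when n ≥ 2k, max |F| = C(n−1, k−1). The bound is attained by the star {A : i ∈ A} for any fixed i ∈ [n]. Here C(351−1, 5−1) = C(350, 4) = 614597725.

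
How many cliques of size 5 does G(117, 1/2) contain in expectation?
E[# K_5] = C(117, 5) · (1/2)^C(5, 2) = 167549733 / 2^10 ≈ 163622.786133

For each 5-subset S of vertices (there are C(117, 5) = 167549733 such S), let X_S = 1 if S induces a K_5 (all C(5, 2) = 10 edges present). Then P(X_S = 1) = (1/2)^10 = 1/1024. By linearity of expectation, E[# K_5] = C(117, 5) · (1/2)^10 = 167549733 / 1024 ≈ 163622.786133.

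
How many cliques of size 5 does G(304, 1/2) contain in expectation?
E[# K_5] = C(304, 5) · (1/2)^C(5, 2) = 20932912560 / 2^10 = 1308307035/64 = 20442297.421875

For each 5-subset S of vertices (there are C(304, 5) = 20932912560 such S), let X_S = 1 if S induces a K_5 (all C(5, 2) = 10 edges present). Then P(X_S = 1) = (1/2)^10 = 1/1024. By linearity of expectation, E[# K_5] = C(304, 5) · (1/2)^10 = 20932912560 / 1024 = 1308307035/64 = 20442297.421875.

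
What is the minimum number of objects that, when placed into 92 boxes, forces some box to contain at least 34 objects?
n = (34 − 1)·92 + 1 = 3037

By the generalised pigeonhole principle, to guarantee some box contains ≥ r objects we need more than (r − 1) · k objects total. Threshold: n = (r − 1) · k + 1. With r = 34 and k = 92: n = 33 · 92 + 1 = 3036 + 1 = 3037. For n = 3036 = 33 · 92, we can put exactly 33 objects in every box, avoiding 34 in any single one — so 3037 is tight.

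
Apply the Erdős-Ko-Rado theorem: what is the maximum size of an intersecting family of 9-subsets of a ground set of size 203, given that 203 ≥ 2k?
max |F| = C(202, 8) = 59749197232725

The Erdős-Ko-Rado theorem states: for n ≥ 2k, an intersecting family of k-subsets of an n-element set has size at most C(n − 1, k − 1), with equality for 'star' families {A ⊆ [n] : |A| = k, i ∈ A} (fix an element i). For n = 203, k = 9: C(202, 8) = 59749197232725.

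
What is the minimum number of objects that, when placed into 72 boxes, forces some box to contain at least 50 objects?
n = (50 − 1)·72 + 1 = 3529

By the generalised pigeonhole principle, to guarantee some box contains ≥ r objects we need more than (r − 1) · k objects total. Threshold: n = (r − 1) · k + 1. With r = 50 and k = 72: n = 49 · 72 + 1 = 3528 + 1 = 3529. For n = 3528 = 49 · 72, we can put exactly 49 objects in every box, avoiding 50 in any single one — so 3529 is tight.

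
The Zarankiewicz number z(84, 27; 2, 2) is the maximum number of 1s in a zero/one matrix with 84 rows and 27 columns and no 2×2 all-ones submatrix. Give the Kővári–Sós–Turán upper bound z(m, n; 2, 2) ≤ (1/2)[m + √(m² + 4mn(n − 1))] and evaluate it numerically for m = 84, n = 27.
z(84, 27; 2, 2) ≤ (1/2)[84 + √(84² + 4·84·27·26)] = (1/2)[84 + √242928] = 288.4386

Kővári–Sós–Turán: let r_1, ..., r_84 be the row sums and z = Σ r_i the total number of 1s. Each pair of columns can share at most one row with both entries 1 (else a 2×2 all-ones block appears), so Σ_i C(r_i, 2) ≤ C(27, 2) = 351. By convexity Σ_i C(r_i, 2) ≥ 84·C(z/84, 2) = z(z − 84)/(2·84), giving z² − 84z − 84·27·26 ≤ 0 and hence z ≤ (1/2)[84 + √(7056 + 4·58968)] = (1/2)[84 + √242928] ≈ (1/2)(84 + 492.8773) = 288.4386.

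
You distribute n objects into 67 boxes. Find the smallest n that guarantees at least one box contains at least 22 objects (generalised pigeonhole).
n = (22 − 1)·67 + 1 = 1408

By the generalised pigeonhole principle, to guarantee some box contains ≥ r objects we need more than (r − 1) · k objects total. Threshold: n = (r − 1) · k + 1. With r = 22 and k = 67: n = 21 · 67 + 1 = 1407 + 1 = 1408. For n = 1407 = 21 · 67, we can put exactly 21 objects in every box, avoiding 22 in any single one — so 1408 is tight.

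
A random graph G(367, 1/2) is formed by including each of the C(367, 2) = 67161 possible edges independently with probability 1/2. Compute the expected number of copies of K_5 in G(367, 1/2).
E[# K_5] = C(367, 5) · (1/2)^C(5, 2) = 53984213283 / 2^10 ≈ 52718958.284180

For each 5-subset S of vertices (there are C(367, 5) = 53984213283 such S), let X_S = 1 if S induces a K_5 (all C(5, 2) = 10 edges present). Then P(X_S = 1) = (1/2)^10 = 1/1024. By linearity of expectation, E[# K_5] = C(367, 5) · (1/2)^10 = 53984213283 / 1024 ≈ 52718958.284180.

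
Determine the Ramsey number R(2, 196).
R(2, 196) = 196

R(2, k) = k for all k ≥ 2: in a 2-colouring of K_k, either some edge is red (a red K_2) or all edges are blue (a blue K_k). And K_{195} coloured all-blue has no blue K_196, so R(2, 196) > 195. Hence R(2, 196) = 196.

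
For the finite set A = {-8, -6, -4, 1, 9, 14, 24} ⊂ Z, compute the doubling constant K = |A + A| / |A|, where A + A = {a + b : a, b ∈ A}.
K = |A + A| / |A| = 25/7

Enumerate A + A = {a + b : a, b ∈ A}. With |A| = 7, there are |A|^2 = 49 ordered sum pairs; collecting distinct values, A + A = {-16, -14, -12, -10, -8, -7, -5, -3, 1, 2, 3, 5, 6, 8, 10, 15, 16, 18, 20, 23, 25, 28, 33, 38, 48}, so |A + A| = 25. Thus K = 25/7. For comparison, the minimum possible |A + A| over all 7-element sets is 2·7 − 1 = 13 (so min K = 13/7), attained only by arithmetic progressions.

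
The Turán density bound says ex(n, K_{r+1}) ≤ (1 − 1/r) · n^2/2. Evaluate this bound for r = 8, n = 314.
Turán density bound = (7/8) · 314^2/2 = 172543/4 ≈ 43135.75

Turán's theorem: ex(n, K_{r+1}) is achieved by the complete r-partite Turán graph T(n, r) with parts as balanced as possible, and is at most (1 − 1/r) · n^2/2. For r = 8, n = 314: the density bound is (7/8) · 98596/2 = 172543/4 ≈ 43135.75. The integer-valued extremum is e(T(314, 8)) = 43135, which is strictly less than the density bound 172543/4 since 8 ∤ 314 (the parts of T(314, 8) cannot all be equal).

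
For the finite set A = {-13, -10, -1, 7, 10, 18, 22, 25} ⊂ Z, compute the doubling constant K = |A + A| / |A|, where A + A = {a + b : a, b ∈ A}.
K = |A + A| / |A| = 31/8

Enumerate A + A = {a + b : a, b ∈ A}. With |A| = 8, there are |A|^2 = 64 ordered sum pairs; collecting distinct values, A + A = {-26, -23, -20, -14, -11, -6, -3, -2, 0, 5, 6, 8, 9, 12, 14, 15, 17, 20, 21, 24, 25, 28, 29, 32, 35, 36, 40, 43, 44, 47, 50}, so |A + A| = 31. Thus K = 31/8. For comparison, the minimum possible |A + A| over all 8-element sets is 2·8 − 1 = 15 (so min K = 15/8), attained only by arithmetic progressions.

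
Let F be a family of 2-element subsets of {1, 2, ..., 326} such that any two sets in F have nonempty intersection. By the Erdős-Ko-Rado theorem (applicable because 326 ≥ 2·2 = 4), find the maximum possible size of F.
max |F| = C(325, 1) = 325

Erdős-Ko-Rado (1961): when n ≥ 2k, max |F| = C(n−1, k−1). The bound is attained by the star {A : i ∈ A} for any fixed i ∈ [n]. Here C(326−1, 2−1) = C(325, 1) = 325.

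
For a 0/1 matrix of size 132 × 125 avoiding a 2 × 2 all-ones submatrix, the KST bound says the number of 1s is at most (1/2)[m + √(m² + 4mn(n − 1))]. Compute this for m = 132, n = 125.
z(132, 125; 2, 2) ≤ (1/2)[132 + √(132² + 4·132·125·124)] = (1/2)[132 + √8201424] = 1497.9064

Kővári–Sós–Turán: let r_1, ..., r_132 be the row sums and z = Σ r_i the total number of 1s. Each pair of columns can share at most one row with both entries 1 (else a 2×2 all-ones block appears), so Σ_i C(r_i, 2) ≤ C(125, 2) = 7750. By convexity Σ_i C(r_i, 2) ≥ 132·C(z/132, 2) = z(z − 132)/(2·132), giving z² − 132z − 132·125·124 ≤ 0 and hence z ≤ (1/2)[132 + √(17424 + 4·2046000)] = (1/2)[132 + √8201424] ≈ (1/2)(132 + 2863.8128) = 1497.9064.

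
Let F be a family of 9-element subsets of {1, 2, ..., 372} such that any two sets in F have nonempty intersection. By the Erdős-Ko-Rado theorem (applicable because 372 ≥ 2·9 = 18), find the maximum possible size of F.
max |F| = C(371, 8) = 8250318085936290

Erdős-Ko-Rado (1961): when n ≥ 2k, max |F| = C(n−1, k−1). The bound is attained by the star {A : i ∈ A} for any fixed i ∈ [n]. Here C(372−1, 9−1) = C(371, 8) = 8250318085936290.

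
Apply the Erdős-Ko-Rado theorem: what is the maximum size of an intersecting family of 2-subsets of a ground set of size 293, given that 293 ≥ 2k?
max |F| = C(292, 1) = 292

Erdős-Ko-Rado (1961): when n ≥ 2k, max |F| = C(n−1, k−1). The bound is attained by the star {A : i ∈ A} for any fixed i ∈ [n]. Here C(293−1, 2−1) = C(292, 1) = 292.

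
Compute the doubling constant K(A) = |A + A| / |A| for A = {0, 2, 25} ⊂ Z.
K = |A + A| / |A| = 6/3 = 2

Enumerate A + A = {a + b : a, b ∈ A}. With |A| = 3, there are |A|^2 = 9 ordered sum pairs; collecting distinct values, A + A = {0, 2, 4, 25, 27, 50}, so |A + A| = 6. Thus K = 6/3 = 2. For comparison, the minimum possible |A + A| over all 3-element sets is 2·3 − 1 = 5 (so min K = 5/3), attained only by arithmetic progressions.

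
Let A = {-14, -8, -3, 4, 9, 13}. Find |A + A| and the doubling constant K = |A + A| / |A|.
K = |A + A| / |A| = 20/6 = 10/3

Enumerate A + A = {a + b : a, b ∈ A}. With |A| = 6, there are |A|^2 = 36 ordered sum pairs; collecting distinct values, A + A = {-28, -22, -17, -16, -11, -10, -6, -5, -4, -1, 1, 5, 6, 8, 10, 13, 17, 18, 22, 26}, so |A + A| = 20. Thus K = 20/6 = 10/3. For comparison, the minimum possible |A + A| over all 6-element sets is 2·6 − 1 = 11 (so min K = 11/6), attained only by arithmetic progressions.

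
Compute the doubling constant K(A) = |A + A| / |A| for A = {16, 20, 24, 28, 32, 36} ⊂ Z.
K = |A + A| / |A| = 11/6

Enumerate A + A = {a + b : a, b ∈ A}. With |A| = 6, there are |A|^2 = 36 ordered sum pairs; collecting distinct values, A + A = {32, 36, 40, 44, 48, 52, 56, 60, 64, 68, 72}, so |A + A| = 11. Thus K = 11/6. Here |A + A| = 2|A| − 1 = 11, the minimum possible — so K = 11/6 is minimal, which holds iff A is an arithmetic progression.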